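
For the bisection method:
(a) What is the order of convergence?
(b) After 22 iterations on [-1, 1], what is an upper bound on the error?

(a) Bisection has linear (order 1) convergence; the error is halved each step.

(b) Error bound = (b-a)/2^n = (1 - (-1))/2^{22}
    = 2/2^{22}

(a) 1 (linear); (b) error ≤ 4.77e-07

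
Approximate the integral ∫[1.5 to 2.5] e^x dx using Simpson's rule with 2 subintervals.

f(x) = e^x
a = 1.5, b = 2.5, n = 2
h = (b - a)/n = 0.500000

Simpson's rule: (h/3)[f(x₀) + 4f(x₁) + 2f(x₂) + ... + f(xₙ)]

x_0 = 1.5000, f(x_0) = 4.481689, coefficient = 1
x_1 = 2.0000, f(x_1) = 7.389056, coefficient = 4
x_2 = 2.5000, f(x_2) = 12.182494, coefficient = 1

I ≈ (0.500000/3) × 46.220407 = 7.703401
Exact value: 7.700805
Error: 0.002596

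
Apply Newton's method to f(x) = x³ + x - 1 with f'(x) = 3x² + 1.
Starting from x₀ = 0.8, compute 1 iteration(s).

f(x) = x³ + x - 1
f'(x) = 3x² + 1
x₀ = 0.8

Newton-Raphson formula: x_{n+1} = x_n - f(x_n)/f'(x_n)

Iteration 1:
  f(0.800000) = 0.312000
  f'(0.800000) = 2.920000
  x_1 = 0.800000 - 0.312000/2.920000 = 0.693151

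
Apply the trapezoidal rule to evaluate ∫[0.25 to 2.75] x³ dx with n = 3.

f(x) = x³
a = 0.25, b = 2.75, n = 3
h = (b - a)/n = 0.833333

Trapezoidal rule: (h/2)[f(x₀) + 2f(x₁) + 2f(x₂) + ... + f(xₙ)]

x_0 = 0.2500, f(x_0) = 0.015625, coefficient = 1
x_1 = 1.0833, f(x_1) = 1.271412, coefficient = 2
x_2 = 1.9167, f(x_2) = 7.041088, coefficient = 2
x_3 = 2.7500, f(x_3) = 20.796875, coefficient = 1

I ≈ (0.833333/2) × 37.437500 = 15.598958
Exact value: 14.296875
Error: 1.302083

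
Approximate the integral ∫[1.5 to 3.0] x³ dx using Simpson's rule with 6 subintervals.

f(x) = x³
a = 1.5, b = 3.0, n = 6
h = (b - a)/n = 0.250000

Simpson's rule: (h/3)[f(x₀) + 4f(x₁) + 2f(x₂) + ... + f(xₙ)]

x_0 = 1.5000, f(x_0) = 3.375000, coefficient = 1
x_1 = 1.7500, f(x_1) = 5.359375, coefficient = 4
x_2 = 2.0000, f(x_2) = 8.000000, coefficient = 2
x_3 = 2.2500, f(x_3) = 11.390625, coefficient = 4
x_4 = 2.5000, f(x_4) = 15.625000, coefficient = 2
x_5 = 2.7500, f(x_5) = 20.796875, coefficient = 4
x_6 = 3.0000, f(x_6) = 27.000000, coefficient = 1

I ≈ (0.250000/3) × 227.812500 = 18.984375
Exact value: 18.984375
Error: 0.000000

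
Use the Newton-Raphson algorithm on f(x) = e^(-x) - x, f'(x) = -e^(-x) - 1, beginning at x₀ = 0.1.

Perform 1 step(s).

f(x) = e^(-x) - x
f'(x) = -e^(-x) - 1
x₀ = 0.1

Newton-Raphson formula: x_{n+1} = x_n - f(x_n)/f'(x_n)

Iteration 1:
  f(0.100000) = 0.804837
  f'(0.100000) = -1.904837
  x_1 = 0.100000 - 0.804837/(-1.904837) = 0.522523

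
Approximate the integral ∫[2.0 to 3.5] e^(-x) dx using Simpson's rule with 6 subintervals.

f(x) = e^(-x)
a = 2.0, b = 3.5, n = 6
h = (b - a)/n = 0.250000

Simpson's rule: (h/3)[f(x₀) + 4f(x₁) + 2f(x₂) + ... + f(xₙ)]

x_0 = 2.0000, f(x_0) = 0.135335, coefficient = 1
x_1 = 2.2500, f(x_1) = 0.105399, coefficient = 4
x_2 = 2.5000, f(x_2) = 0.082085, coefficient = 2
x_3 = 2.7500, f(x_3) = 0.063928, coefficient = 4
x_4 = 3.0000, f(x_4) = 0.049787, coefficient = 2
x_5 = 3.2500, f(x_5) = 0.038774, coefficient = 4
x_6 = 3.5000, f(x_6) = 0.030197, coefficient = 1

I ≈ (0.250000/3) × 1.261682 = 0.105140
Exact value: 0.105138
Error: 0.000002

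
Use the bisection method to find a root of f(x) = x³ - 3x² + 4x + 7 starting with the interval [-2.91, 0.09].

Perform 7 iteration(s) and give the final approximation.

f(x) = x³ - 3x² + 4x + 7
Initial interval: [-2.91, 0.09]

Iteration 1:
  c_1 = (-2.910000 + 0.090000)/2 = -1.410000
  f(c_1) = f(-1.410000) = -7.407521
  f(a) × f(c) ≥ 0, new interval: [-1.410000, 0.090000]
Iteration 2:
  c_2 = (-1.410000 + 0.090000)/2 = -0.660000
  f(c_2) = f(-0.660000) = 2.765704
  f(a) × f(c) < 0, new interval: [-1.410000, -0.660000]
Iteration 3:
  c_3 = (-1.410000 + (-0.660000))/2 = -1.035000
  f(c_3) = f(-1.035000) = -1.462393
  f(a) × f(c) ≥ 0, new interval: [-1.035000, -0.660000]
Iteration 4:
  c_4 = (-1.035000 + (-0.660000))/2 = -0.847500
  f(c_4) = f(-0.847500) = 0.846509
  f(a) × f(c) < 0, new interval: [-1.035000, -0.847500]
Iteration 5:
  c_5 = (-1.035000 + (-0.847500))/2 = -0.941250
  f(c_5) = f(-0.941250) = -0.256757
  f(a) × f(c) ≥ 0, new interval: [-0.941250, -0.847500]
Iteration 6:
  c_6 = (-0.941250 + (-0.847500))/2 = -0.894375
  f(c_6) = f(-0.894375) = 0.307364
  f(a) × f(c) < 0, new interval: [-0.941250, -0.894375]
Iteration 7:
  c_7 = (-0.941250 + (-0.894375))/2 = -0.917813
  f(c_7) = f(-0.917813) = 0.028464
  f(a) × f(c) < 0, new interval: [-0.941250, -0.917813]

After 7 iteration(s), the approximation is c_7 = -0.917813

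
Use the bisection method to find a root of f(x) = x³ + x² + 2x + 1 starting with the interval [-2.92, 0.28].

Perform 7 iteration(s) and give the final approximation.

f(x) = x³ + x² + 2x + 1
Initial interval: [-2.92, 0.28]

Iteration 1:
  c_1 = (-2.920000 + 0.280000)/2 = -1.320000
  f(c_1) = f(-1.320000) = -2.197568
  f(a) × f(c) ≥ 0, new interval: [-1.320000, 0.280000]
Iteration 2:
  c_2 = (-1.320000 + 0.280000)/2 = -0.520000
  f(c_2) = f(-0.520000) = 0.089792
  f(a) × f(c) < 0, new interval: [-1.320000, -0.520000]
Iteration 3:
  c_3 = (-1.320000 + (-0.520000))/2 = -0.920000
  f(c_3) = f(-0.920000) = -0.772288
  f(a) × f(c) ≥ 0, new interval: [-0.920000, -0.520000]
Iteration 4:
  c_4 = (-0.920000 + (-0.520000))/2 = -0.720000
  f(c_4) = f(-0.720000) = -0.294848
  f(a) × f(c) ≥ 0, new interval: [-0.720000, -0.520000]
Iteration 5:
  c_5 = (-0.720000 + (-0.520000))/2 = -0.620000
  f(c_5) = f(-0.620000) = -0.093928
  f(a) × f(c) ≥ 0, new interval: [-0.620000, -0.520000]
Iteration 6:
  c_6 = (-0.620000 + (-0.520000))/2 = -0.570000
  f(c_6) = f(-0.570000) = -0.000293
  f(a) × f(c) ≥ 0, new interval: [-0.570000, -0.520000]
Iteration 7:
  c_7 = (-0.570000 + (-0.520000))/2 = -0.545000
  f(c_7) = f(-0.545000) = 0.045146
  f(a) × f(c) < 0, new interval: [-0.570000, -0.545000]

After 7 iteration(s), the approximation is c_7 = -0.545000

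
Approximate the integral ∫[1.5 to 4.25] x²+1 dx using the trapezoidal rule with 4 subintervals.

f(x) = x²+1
a = 1.5, b = 4.25, n = 4
h = (b - a)/n = 0.687500

Trapezoidal rule: (h/2)[f(x₀) + 2f(x₁) + 2f(x₂) + ... + f(xₙ)]

x_0 = 1.5000, f(x_0) = 3.250000, coefficient = 1
x_1 = 2.1875, f(x_1) = 5.785156, coefficient = 2
x_2 = 2.8750, f(x_2) = 9.265625, coefficient = 2
x_3 = 3.5625, f(x_3) = 13.691406, coefficient = 2
x_4 = 4.2500, f(x_4) = 19.062500, coefficient = 1

I ≈ (0.687500/2) × 79.796875 = 27.430176
Exact value: 27.213542
Error: 0.216634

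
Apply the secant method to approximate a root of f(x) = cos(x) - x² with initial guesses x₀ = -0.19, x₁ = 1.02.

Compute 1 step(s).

f(x) = cos(x) - x²
x₀ = -0.19, x₁ = 1.02

Secant formula: x_{n+1} = x_n - f(x_n)(x_n - x_{n-1})/(f(x_n) - f(x_{n-1}))

Iteration 1:
  f(-0.190000) = 0.945904
  f(1.020000) = -0.517034
  x_2 = 1.020000 - (-0.517034)×(1.020000 - (-0.190000))/(-0.517034 - 0.945904)
       = 0.592360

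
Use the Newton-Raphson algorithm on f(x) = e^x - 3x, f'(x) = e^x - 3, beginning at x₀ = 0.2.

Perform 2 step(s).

f(x) = e^x - 3x
f'(x) = e^x - 3
x₀ = 0.2

Newton-Raphson formula: x_{n+1} = x_n - f(x_n)/f'(x_n)

Iteration 1:
  f(0.200000) = 0.621403
  f'(0.200000) = -1.778597
  x_1 = 0.200000 - 0.621403/(-1.778597) = 0.549378
Iteration 2:
  f(0.549378) = 0.084041
  f'(0.549378) = -1.267825
  x_2 = 0.549378 - 0.084041/(-1.267825) = 0.615666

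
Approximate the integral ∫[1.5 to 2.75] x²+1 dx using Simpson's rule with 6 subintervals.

f(x) = x²+1
a = 1.5, b = 2.75, n = 6
h = (b - a)/n = 0.208333

Simpson's rule: (h/3)[f(x₀) + 4f(x₁) + 2f(x₂) + ... + f(xₙ)]

x_0 = 1.5000, f(x_0) = 3.250000, coefficient = 1
x_1 = 1.7083, f(x_1) = 3.918403, coefficient = 4
x_2 = 1.9167, f(x_2) = 4.673611, coefficient = 2
x_3 = 2.1250, f(x_3) = 5.515625, coefficient = 4
x_4 = 2.3333, f(x_4) = 6.444444, coefficient = 2
x_5 = 2.5417, f(x_5) = 7.460069, coefficient = 4
x_6 = 2.7500, f(x_6) = 8.562500, coefficient = 1

I ≈ (0.208333/3) × 101.625000 = 7.057292
Exact value: 7.057292
Error: 0.000000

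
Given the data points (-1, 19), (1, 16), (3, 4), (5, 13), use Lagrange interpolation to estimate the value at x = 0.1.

Lagrange interpolation formula:
P(x) = Σ yᵢ × Lᵢ(x)
where Lᵢ(x) = Π_{j≠i} (x - xⱼ)/(xᵢ - xⱼ)

L_0(0.1) = (0.1 - 1)/(-1 - 1) × (0.1 - 3)/(-1 - 3) × (0.1 - 5)/(-1 - 5) = 0.266437
L_1(0.1) = (0.1 - (-1))/(1 - (-1)) × (0.1 - 3)/(1 - 3) × (0.1 - 5)/(1 - 5) = 0.976938
L_2(0.1) = (0.1 - (-1))/(3 - (-1)) × (0.1 - 1)/(3 - 1) × (0.1 - 5)/(3 - 5) = -0.303188
L_3(0.1) = (0.1 - (-1))/(5 - (-1)) × (0.1 - 1)/(5 - 1) × (0.1 - 3)/(5 - 3) = 0.059812

P(0.1) = 19×L_0(0.1) + 16×L_1(0.1) + 4×L_2(0.1) + 13×L_3(0.1)
P(0.1) = 20.258125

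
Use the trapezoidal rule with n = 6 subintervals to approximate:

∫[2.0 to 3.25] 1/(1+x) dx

f(x) = 1/(1+x)
a = 2.0, b = 3.25, n = 6
h = (b - a)/n = 0.208333

Trapezoidal rule: (h/2)[f(x₀) + 2f(x₁) + 2f(x₂) + ... + f(xₙ)]

x_0 = 2.0000, f(x_0) = 0.333333, coefficient = 1
x_1 = 2.2083, f(x_1) = 0.311688, coefficient = 2
x_2 = 2.4167, f(x_2) = 0.292683, coefficient = 2
x_3 = 2.6250, f(x_3) = 0.275862, coefficient = 2
x_4 = 2.8333, f(x_4) = 0.260870, coefficient = 2
x_5 = 3.0417, f(x_5) = 0.247423, coefficient = 2
x_6 = 3.2500, f(x_6) = 0.235294, coefficient = 1

I ≈ (0.208333/2) × 3.345679 = 0.348508
Exact value: 0.348307
Error: 0.000201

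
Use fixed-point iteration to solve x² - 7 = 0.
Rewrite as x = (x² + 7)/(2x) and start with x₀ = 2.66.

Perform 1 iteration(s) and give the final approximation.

Equation: x² - 7 = 0
Fixed-point form: x = (x² + 7)/(2x)
x₀ = 2.66

x_1 = g(2.660000) = 2.645789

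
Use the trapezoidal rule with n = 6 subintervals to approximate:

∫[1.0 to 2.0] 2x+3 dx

f(x) = 2x+3
a = 1.0, b = 2.0, n = 6
h = (b - a)/n = 0.166667

Trapezoidal rule: (h/2)[f(x₀) + 2f(x₁) + 2f(x₂) + ... + f(xₙ)]

x_0 = 1.0000, f(x_0) = 5.000000, coefficient = 1
x_1 = 1.1667, f(x_1) = 5.333333, coefficient = 2
x_2 = 1.3333, f(x_2) = 5.666667, coefficient = 2
x_3 = 1.5000, f(x_3) = 6.000000, coefficient = 2
x_4 = 1.6667, f(x_4) = 6.333333, coefficient = 2
x_5 = 1.8333, f(x_5) = 6.666667, coefficient = 2
x_6 = 2.0000, f(x_6) = 7.000000, coefficient = 1

I ≈ (0.166667/2) × 72.000000 = 6.000000
Exact value: 6.000000
Error: 0.000000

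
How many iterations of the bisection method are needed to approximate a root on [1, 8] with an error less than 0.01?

We need (b-a)/2^n ≤ 0.01
(8 - 1)/2^n ≤ 0.01
7/2^n ≤ 0.01
2^n ≥ 700
n ≥ log₂(700) = 9.45
n ≥ 10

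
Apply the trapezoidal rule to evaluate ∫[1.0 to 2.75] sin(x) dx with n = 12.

f(x) = sin(x)
a = 1.0, b = 2.75, n = 12
h = (b - a)/n = 0.145833

Trapezoidal rule: (h/2)[f(x₀) + 2f(x₁) + 2f(x₂) + ... + f(xₙ)]

x_0 = 1.0000, f(x_0) = 0.841471, coefficient = 1
x_1 = 1.1458, f(x_1) = 0.911054, coefficient = 2
x_2 = 1.2917, f(x_2) = 0.961296, coefficient = 2
x_3 = 1.4375, f(x_3) = 0.991129, coefficient = 2
x_4 = 1.5833, f(x_4) = 0.999921, coefficient = 2
x_5 = 1.7292, f(x_5) = 0.987486, coefficient = 2
x_6 = 1.8750, f(x_6) = 0.954086, coefficient = 2
x_7 = 2.0208, f(x_7) = 0.900431, coefficient = 2
x_8 = 2.1667, f(x_8) = 0.827660, coefficient = 2
x_9 = 2.3125, f(x_9) = 0.737319, coefficient = 2
x_10 = 2.4583, f(x_10) = 0.631324, coefficient = 2
x_11 = 2.6042, f(x_11) = 0.511927, coefficient = 2
x_12 = 2.7500, f(x_12) = 0.381661, coefficient = 1

I ≈ (0.145833/2) × 20.050396 = 1.462008
Exact value: 1.464605
Error: 0.002597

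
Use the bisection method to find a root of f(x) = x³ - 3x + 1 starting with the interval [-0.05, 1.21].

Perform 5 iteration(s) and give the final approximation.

f(x) = x³ - 3x + 1
Initial interval: [-0.05, 1.21]

Iteration 1:
  c_1 = (-0.050000 + 1.210000)/2 = 0.580000
  f(c_1) = f(0.580000) = -0.544888
  f(a) × f(c) < 0, new interval: [-0.050000, 0.580000]
Iteration 2:
  c_2 = (-0.050000 + 0.580000)/2 = 0.265000
  f(c_2) = f(0.265000) = 0.223610
  f(a) × f(c) ≥ 0, new interval: [0.265000, 0.580000]
Iteration 3:
  c_3 = (0.265000 + 0.580000)/2 = 0.422500
  f(c_3) = f(0.422500) = -0.192081
  f(a) × f(c) < 0, new interval: [0.265000, 0.422500]
Iteration 4:
  c_4 = (0.265000 + 0.422500)/2 = 0.343750
  f(c_4) = f(0.343750) = 0.009369
  f(a) × f(c) ≥ 0, new interval: [0.343750, 0.422500]
Iteration 5:
  c_5 = (0.343750 + 0.422500)/2 = 0.383125
  f(c_5) = f(0.383125) = -0.093138
  f(a) × f(c) < 0, new interval: [0.343750, 0.383125]

After 5 iteration(s), the approximation is c_5 = 0.383125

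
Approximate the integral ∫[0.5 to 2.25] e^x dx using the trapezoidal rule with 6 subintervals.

f(x) = e^x
a = 0.5, b = 2.25, n = 6
h = (b - a)/n = 0.291667

Trapezoidal rule: (h/2)[f(x₀) + 2f(x₁) + 2f(x₂) + ... + f(xₙ)]

x_0 = 0.5000, f(x_0) = 1.648721, coefficient = 1
x_1 = 0.7917, f(x_1) = 2.207072, coefficient = 2
x_2 = 1.0833, f(x_2) = 2.954512, coefficient = 2
x_3 = 1.3750, f(x_3) = 3.955077, coefficient = 2
x_4 = 1.6667, f(x_4) = 5.294490, coefficient = 2
x_5 = 1.9583, f(x_5) = 7.087505, coefficient = 2
x_6 = 2.2500, f(x_6) = 9.487736, coefficient = 1

I ≈ (0.291667/2) × 54.133767 = 7.894508
Exact value: 7.839015
Error: 0.055493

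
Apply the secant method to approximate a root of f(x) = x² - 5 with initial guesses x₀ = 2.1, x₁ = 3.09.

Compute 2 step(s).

f(x) = x² - 5
x₀ = 2.1, x₁ = 3.09

Secant formula: x_{n+1} = x_n - f(x_n)(x_n - x_{n-1})/(f(x_n) - f(x_{n-1}))

Iteration 1:
  f(2.100000) = -0.590000
  f(3.090000) = 4.548100
  x_2 = 3.090000 - 4.548100×(3.090000 - 2.100000)/(4.548100 - (-0.590000))
       = 2.213680
Iteration 2:
  f(3.090000) = 4.548100
  f(2.213680) = -0.099620
  x_3 = 2.213680 - (-0.099620)×(2.213680 - 3.090000)/(-0.099620 - 4.548100)
       = 2.232463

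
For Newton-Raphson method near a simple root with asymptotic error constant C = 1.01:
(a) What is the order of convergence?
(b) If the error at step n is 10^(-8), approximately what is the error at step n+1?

(a) Newton-Raphson has quadratic (order 2) convergence near simple roots.
    This means |e_{n+1}| ≈ C|e_n|².

(b) With |e_n| = 10^(-8) and C = 1.01:
    |e_{n+1}| ≈ 1.01 × (10^(-8))² = 1.01 × 10^(-16)

(a) 2 (quadratic); (b) |e_{n+1}| ≈ 1.010e-16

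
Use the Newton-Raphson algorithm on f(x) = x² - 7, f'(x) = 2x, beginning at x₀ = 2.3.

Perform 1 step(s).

f(x) = x² - 7
f'(x) = 2x
x₀ = 2.3

Newton-Raphson formula: x_{n+1} = x_n - f(x_n)/f'(x_n)

Iteration 1:
  f(2.300000) = -1.710000
  f'(2.300000) = 4.600000
  x_1 = 2.300000 - (-1.710000)/4.600000 = 2.671739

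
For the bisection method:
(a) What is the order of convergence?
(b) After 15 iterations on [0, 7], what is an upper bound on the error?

(a) Bisection has linear (order 1) convergence; the error is halved each step.

(b) Error bound = (b-a)/2^n = (7 - 0)/2^{15}
    = 7/2^{15}

(a) 1 (linear); (b) error ≤ 2.14e-04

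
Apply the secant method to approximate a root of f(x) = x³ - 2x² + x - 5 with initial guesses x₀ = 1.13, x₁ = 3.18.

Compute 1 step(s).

f(x) = x³ - 2x² + x - 5
x₀ = 1.13, x₁ = 3.18

Secant formula: x_{n+1} = x_n - f(x_n)(x_n - x_{n-1})/(f(x_n) - f(x_{n-1}))

Iteration 1:
  f(1.130000) = -4.980903
  f(3.180000) = 10.112632
  x_2 = 3.180000 - 10.112632×(3.180000 - 1.130000)/(10.112632 - (-4.980903))
       = 1.806505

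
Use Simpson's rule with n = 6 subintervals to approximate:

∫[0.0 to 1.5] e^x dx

f(x) = e^x
a = 0.0, b = 1.5, n = 6
h = (b - a)/n = 0.250000

Simpson's rule: (h/3)[f(x₀) + 4f(x₁) + 2f(x₂) + ... + f(xₙ)]

x_0 = 0.0000, f(x_0) = 1.000000, coefficient = 1
x_1 = 0.2500, f(x_1) = 1.284025, coefficient = 4
x_2 = 0.5000, f(x_2) = 1.648721, coefficient = 2
x_3 = 0.7500, f(x_3) = 2.117000, coefficient = 4
x_4 = 1.0000, f(x_4) = 2.718282, coefficient = 2
x_5 = 1.2500, f(x_5) = 3.490343, coefficient = 4
x_6 = 1.5000, f(x_6) = 4.481689, coefficient = 1

I ≈ (0.250000/3) × 41.781169 = 3.481764
Exact value: 3.481689
Error: 0.000075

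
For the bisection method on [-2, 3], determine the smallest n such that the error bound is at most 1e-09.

We need (b-a)/2^n ≤ 1e-09
(3 - (-2))/2^n ≤ 1e-09
5/2^n ≤ 1e-09
2^n ≥ 5000000000
n ≥ log₂(5000000000) = 32.22
n ≥ 33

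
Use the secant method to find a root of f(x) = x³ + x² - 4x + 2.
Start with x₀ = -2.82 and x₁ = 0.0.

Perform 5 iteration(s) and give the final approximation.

f(x) = x³ + x² - 4x + 2
x₀ = -2.82, x₁ = 0.0

Secant formula: x_{n+1} = x_n - f(x_n)(x_n - x_{n-1})/(f(x_n) - f(x_{n-1}))

Iteration 1:
  f(-2.820000) = -1.193368
  f(0.000000) = 2.000000
  x_2 = 0.000000 - 2.000000×(0.000000 - (-2.820000))/(2.000000 - (-1.193368))
       = -1.766160
Iteration 2:
  f(0.000000) = 2.000000
  f(-1.766160) = 6.674740
  x_3 = -1.766160 - 6.674740×(-1.766160 - 0.000000)/(6.674740 - 2.000000)
       = 0.755619
Iteration 3:
  f(-1.766160) = 6.674740
  f(0.755619) = -0.020087
  x_4 = 0.755619 - (-0.020087)×(0.755619 - (-1.766160))/(-0.020087 - 6.674740)
       = 0.748052
Iteration 4:
  f(0.755619) = -0.020087
  f(0.748052) = -0.014030
  x_5 = 0.748052 - (-0.014030)×(0.748052 - 0.755619)/(-0.014030 - (-0.020087))
       = 0.730527
Iteration 5:
  f(0.748052) = -0.014030
  f(0.730527) = 0.001422
  x_6 = 0.730527 - 0.001422×(0.730527 - 0.748052)/(0.001422 - (-0.014030))
       = 0.732140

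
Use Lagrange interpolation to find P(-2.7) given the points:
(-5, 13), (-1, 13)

Lagrange interpolation formula:
P(x) = Σ yᵢ × Lᵢ(x)
where Lᵢ(x) = Π_{j≠i} (x - xⱼ)/(xᵢ - xⱼ)

L_0(-2.7) = (-2.7 - (-1))/(-5 - (-1)) = 0.425000
L_1(-2.7) = (-2.7 - (-5))/(-1 - (-5)) = 0.575000

P(-2.7) = 13×L_0(-2.7) + 13×L_1(-2.7)
P(-2.7) = 13.000000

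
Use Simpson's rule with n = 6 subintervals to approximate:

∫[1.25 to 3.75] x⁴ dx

f(x) = x⁴
a = 1.25, b = 3.75, n = 6
h = (b - a)/n = 0.416667

Simpson's rule: (h/3)[f(x₀) + 4f(x₁) + 2f(x₂) + ... + f(xₙ)]

x_0 = 1.2500, f(x_0) = 2.441406, coefficient = 1
x_1 = 1.6667, f(x_1) = 7.716049, coefficient = 4
x_2 = 2.0833, f(x_2) = 18.838011, coefficient = 2
x_3 = 2.5000, f(x_3) = 39.062500, coefficient = 4
x_4 = 2.9167, f(x_4) = 72.368104, coefficient = 2
x_5 = 3.3333, f(x_5) = 123.456790, coefficient = 4
x_6 = 3.7500, f(x_6) = 197.753906, coefficient = 1

I ≈ (0.416667/3) × 1063.548900 = 147.715125
Exact value: 147.705078
Error: 0.010047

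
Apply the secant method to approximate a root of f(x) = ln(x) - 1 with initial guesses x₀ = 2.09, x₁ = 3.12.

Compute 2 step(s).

f(x) = ln(x) - 1
x₀ = 2.09, x₁ = 3.12

Secant formula: x_{n+1} = x_n - f(x_n)(x_n - x_{n-1})/(f(x_n) - f(x_{n-1}))

Iteration 1:
  f(2.090000) = -0.262836
  f(3.120000) = 0.137833
  x_2 = 3.120000 - 0.137833×(3.120000 - 2.090000)/(0.137833 - (-0.262836))
       = 2.765673
Iteration 2:
  f(3.120000) = 0.137833
  f(2.765673) = 0.017284
  x_3 = 2.765673 - 0.017284×(2.765673 - 3.120000)/(0.017284 - 0.137833)
       = 2.714871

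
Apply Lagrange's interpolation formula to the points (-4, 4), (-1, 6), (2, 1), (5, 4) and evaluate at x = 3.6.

Lagrange interpolation formula:
P(x) = Σ yᵢ × Lᵢ(x)
where Lᵢ(x) = Π_{j≠i} (x - xⱼ)/(xᵢ - xⱼ)

L_0(3.6) = (3.6 - (-1))/(-4 - (-1)) × (3.6 - 2)/(-4 - 2) × (3.6 - 5)/(-4 - 5) = 0.063605
L_1(3.6) = (3.6 - (-4))/(-1 - (-4)) × (3.6 - 2)/(-1 - 2) × (3.6 - 5)/(-1 - 5) = -0.315259
L_2(3.6) = (3.6 - (-4))/(2 - (-4)) × (3.6 - (-1))/(2 - (-1)) × (3.6 - 5)/(2 - 5) = 0.906370
L_3(3.6) = (3.6 - (-4))/(5 - (-4)) × (3.6 - (-1))/(5 - (-1)) × (3.6 - 2)/(5 - 2) = 0.345284

P(3.6) = 4×L_0(3.6) + 6×L_1(3.6) + 1×L_2(3.6) + 4×L_3(3.6)
P(3.6) = 0.650370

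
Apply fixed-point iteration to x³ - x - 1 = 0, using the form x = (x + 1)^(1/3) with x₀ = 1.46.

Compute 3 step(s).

Equation: x³ - x - 1 = 0
Fixed-point form: x = (x + 1)^(1/3)
x₀ = 1.46

x_1 = g(1.460000) = 1.349931
x_2 = g(1.349931) = 1.329490
x_3 = g(1.329490) = 1.325624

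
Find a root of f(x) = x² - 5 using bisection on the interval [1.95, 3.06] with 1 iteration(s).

f(x) = x² - 5
Initial interval: [1.95, 3.06]

Iteration 1:
  c_1 = (1.950000 + 3.060000)/2 = 2.505000
  f(c_1) = f(2.505000) = 1.275025
  f(a) × f(c) < 0, new interval: [1.950000, 2.505000]

After 1 iteration(s), the approximation is c_1 = 2.505000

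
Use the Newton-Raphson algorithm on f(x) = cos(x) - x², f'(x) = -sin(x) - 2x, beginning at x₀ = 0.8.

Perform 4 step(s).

f(x) = cos(x) - x²
f'(x) = -sin(x) - 2x
x₀ = 0.8

Newton-Raphson formula: x_{n+1} = x_n - f(x_n)/f'(x_n)

Iteration 1:
  f(0.800000) = 0.056707
  f'(0.800000) = -2.317356
  x_1 = 0.800000 - 0.056707/(-2.317356) = 0.824470
Iteration 2:
  f(0.824470) = -0.000806
  f'(0.824470) = -2.383129
  x_2 = 0.824470 - (-0.000806)/(-2.383129) = 0.824132
Iteration 3:
  f(0.824132) = 0.000000
  f'(0.824132) = -2.382224
  x_3 = 0.824132 - 0.000000/(-2.382224) = 0.824132
Iteration 4:
  f(0.824132) = 0.000000
  f'(0.824132) = -2.382223
  x_4 = 0.824132 - 0.000000/(-2.382223) = 0.824132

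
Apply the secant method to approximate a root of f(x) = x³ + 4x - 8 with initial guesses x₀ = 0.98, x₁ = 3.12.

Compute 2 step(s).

f(x) = x³ + 4x - 8
x₀ = 0.98, x₁ = 3.12

Secant formula: x_{n+1} = x_n - f(x_n)(x_n - x_{n-1})/(f(x_n) - f(x_{n-1}))

Iteration 1:
  f(0.980000) = -3.138808
  f(3.120000) = 34.851328
  x_2 = 3.120000 - 34.851328×(3.120000 - 0.980000)/(34.851328 - (-3.138808))
       = 1.156810
Iteration 2:
  f(3.120000) = 34.851328
  f(1.156810) = -1.824703
  x_3 = 1.156810 - (-1.824703)×(1.156810 - 3.120000)/(-1.824703 - 34.851328)
       = 1.254483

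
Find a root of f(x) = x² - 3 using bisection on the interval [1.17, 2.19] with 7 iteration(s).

f(x) = x² - 3
Initial interval: [1.17, 2.19]

Iteration 1:
  c_1 = (1.170000 + 2.190000)/2 = 1.680000
  f(c_1) = f(1.680000) = -0.177600
  f(a) × f(c) ≥ 0, new interval: [1.680000, 2.190000]
Iteration 2:
  c_2 = (1.680000 + 2.190000)/2 = 1.935000
  f(c_2) = f(1.935000) = 0.744225
  f(a) × f(c) < 0, new interval: [1.680000, 1.935000]
Iteration 3:
  c_3 = (1.680000 + 1.935000)/2 = 1.807500
  f(c_3) = f(1.807500) = 0.267056
  f(a) × f(c) < 0, new interval: [1.680000, 1.807500]
Iteration 4:
  c_4 = (1.680000 + 1.807500)/2 = 1.743750
  f(c_4) = f(1.743750) = 0.040664
  f(a) × f(c) < 0, new interval: [1.680000, 1.743750]
Iteration 5:
  c_5 = (1.680000 + 1.743750)/2 = 1.711875
  f(c_5) = f(1.711875) = -0.069484
  f(a) × f(c) ≥ 0, new interval: [1.711875, 1.743750]
Iteration 6:
  c_6 = (1.711875 + 1.743750)/2 = 1.727812
  f(c_6) = f(1.727812) = -0.014664
  f(a) × f(c) ≥ 0, new interval: [1.727812, 1.743750]
Iteration 7:
  c_7 = (1.727812 + 1.743750)/2 = 1.735781
  f(c_7) = f(1.735781) = 0.012937
  f(a) × f(c) < 0, new interval: [1.727812, 1.735781]

After 7 iteration(s), the approximation is c_7 = 1.735781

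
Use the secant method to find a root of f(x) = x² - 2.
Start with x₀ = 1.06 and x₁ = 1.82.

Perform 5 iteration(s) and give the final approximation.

f(x) = x² - 2
x₀ = 1.06, x₁ = 1.82

Secant formula: x_{n+1} = x_n - f(x_n)(x_n - x_{n-1})/(f(x_n) - f(x_{n-1}))

Iteration 1:
  f(1.060000) = -0.876400
  f(1.820000) = 1.312400
  x_2 = 1.820000 - 1.312400×(1.820000 - 1.060000)/(1.312400 - (-0.876400))
       = 1.364306
Iteration 2:
  f(1.820000) = 1.312400
  f(1.364306) = -0.138670
  x_3 = 1.364306 - (-0.138670)×(1.364306 - 1.820000)/(-0.138670 - 1.312400)
       = 1.407854
Iteration 3:
  f(1.364306) = -0.138670
  f(1.407854) = -0.017948
  x_4 = 1.407854 - (-0.017948)×(1.407854 - 1.364306)/(-0.017948 - (-0.138670))
       = 1.414328
Iteration 4:
  f(1.407854) = -0.017948
  f(1.414328) = 0.000324
  x_5 = 1.414328 - 0.000324×(1.414328 - 1.407854)/(0.000324 - (-0.017948))
       = 1.414213
Iteration 5:
  f(1.414328) = 0.000324
  f(1.414213) = -0.000001
  x_6 = 1.414213 - (-0.000001)×(1.414213 - 1.414328)/(-0.000001 - 0.000324)
       = 1.414214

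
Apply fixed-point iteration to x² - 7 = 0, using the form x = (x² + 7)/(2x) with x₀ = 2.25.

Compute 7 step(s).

Equation: x² - 7 = 0
Fixed-point form: x = (x² + 7)/(2x)
x₀ = 2.25

x_1 = g(2.250000) = 2.680556
x_2 = g(2.680556) = 2.645977
x_3 = g(2.645977) = 2.645751
x_4 = g(2.645751) = 2.645751
x_5 = g(2.645751) = 2.645751
x_6 = g(2.645751) = 2.645751
x_7 = g(2.645751) = 2.645751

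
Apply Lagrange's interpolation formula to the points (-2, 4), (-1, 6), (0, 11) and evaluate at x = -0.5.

Lagrange interpolation formula:
P(x) = Σ yᵢ × Lᵢ(x)
where Lᵢ(x) = Π_{j≠i} (x - xⱼ)/(xᵢ - xⱼ)

L_0(-0.5) = (-0.5 - (-1))/(-2 - (-1)) × (-0.5 - 0)/(-2 - 0) = -0.125000
L_1(-0.5) = (-0.5 - (-2))/(-1 - (-2)) × (-0.5 - 0)/(-1 - 0) = 0.750000
L_2(-0.5) = (-0.5 - (-2))/(0 - (-2)) × (-0.5 - (-1))/(0 - (-1)) = 0.375000

P(-0.5) = 4×L_0(-0.5) + 6×L_1(-0.5) + 11×L_2(-0.5)
P(-0.5) = 8.125000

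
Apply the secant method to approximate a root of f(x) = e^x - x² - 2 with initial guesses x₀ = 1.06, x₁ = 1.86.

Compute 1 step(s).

f(x) = e^x - x² - 2
x₀ = 1.06, x₁ = 1.86

Secant formula: x_{n+1} = x_n - f(x_n)(x_n - x_{n-1})/(f(x_n) - f(x_{n-1}))

Iteration 1:
  f(1.060000) = -0.237229
  f(1.860000) = 0.964137
  x_2 = 1.860000 - 0.964137×(1.860000 - 1.060000)/(0.964137 - (-0.237229))
       = 1.217973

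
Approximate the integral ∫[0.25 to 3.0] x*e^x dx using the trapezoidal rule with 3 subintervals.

f(x) = x*e^x
a = 0.25, b = 3.0, n = 3
h = (b - a)/n = 0.916667

Trapezoidal rule: (h/2)[f(x₀) + 2f(x₁) + 2f(x₂) + ... + f(xₙ)]

x_0 = 0.2500, f(x_0) = 0.321006, coefficient = 1
x_1 = 1.1667, f(x_1) = 3.746482, coefficient = 2
x_2 = 2.0833, f(x_2) = 16.731656, coefficient = 2
x_3 = 3.0000, f(x_3) = 60.256611, coefficient = 1

I ≈ (0.916667/2) × 101.533894 = 46.536368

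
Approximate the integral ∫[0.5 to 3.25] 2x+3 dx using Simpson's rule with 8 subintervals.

f(x) = 2x+3
a = 0.5, b = 3.25, n = 8
h = (b - a)/n = 0.343750

Simpson's rule: (h/3)[f(x₀) + 4f(x₁) + 2f(x₂) + ... + f(xₙ)]

x_0 = 0.5000, f(x_0) = 4.000000, coefficient = 1
x_1 = 0.8438, f(x_1) = 4.687500, coefficient = 4
x_2 = 1.1875, f(x_2) = 5.375000, coefficient = 2
x_3 = 1.5312, f(x_3) = 6.062500, coefficient = 4
x_4 = 1.8750, f(x_4) = 6.750000, coefficient = 2
x_5 = 2.2188, f(x_5) = 7.437500, coefficient = 4
x_6 = 2.5625, f(x_6) = 8.125000, coefficient = 2
x_7 = 2.9062, f(x_7) = 8.812500, coefficient = 4
x_8 = 3.2500, f(x_8) = 9.500000, coefficient = 1

I ≈ (0.343750/3) × 162.000000 = 18.562500
Exact value: 18.562500
Error: 0.000000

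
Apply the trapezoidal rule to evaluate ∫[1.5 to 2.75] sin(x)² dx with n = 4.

f(x) = sin(x)²
a = 1.5, b = 2.75, n = 4
h = (b - a)/n = 0.312500

Trapezoidal rule: (h/2)[f(x₀) + 2f(x₁) + 2f(x₂) + ... + f(xₙ)]

x_0 = 1.5000, f(x_0) = 0.994996, coefficient = 1
x_1 = 1.8125, f(x_1) = 0.942708, coefficient = 2
x_2 = 2.1250, f(x_2) = 0.723044, coefficient = 2
x_3 = 2.4375, f(x_3) = 0.419052, coefficient = 2
x_4 = 2.7500, f(x_4) = 0.145665, coefficient = 1

I ≈ (0.312500/2) × 5.310270 = 0.829730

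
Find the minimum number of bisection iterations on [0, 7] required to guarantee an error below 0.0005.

We need (b-a)/2^n ≤ 0.0005
(7 - 0)/2^n ≤ 0.0005
7/2^n ≤ 0.0005
2^n ≥ 14000
n ≥ log₂(14000) = 13.77
n ≥ 14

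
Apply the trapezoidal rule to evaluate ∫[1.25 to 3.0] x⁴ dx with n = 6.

f(x) = x⁴
a = 1.25, b = 3.0, n = 6
h = (b - a)/n = 0.291667

Trapezoidal rule: (h/2)[f(x₀) + 2f(x₁) + 2f(x₂) + ... + f(xₙ)]

x_0 = 1.2500, f(x_0) = 2.441406, coefficient = 1
x_1 = 1.5417, f(x_1) = 5.648875, coefficient = 2
x_2 = 1.8333, f(x_2) = 11.297068, coefficient = 2
x_3 = 2.1250, f(x_3) = 20.390869, coefficient = 2
x_4 = 2.4167, f(x_4) = 34.108845, coefficient = 2
x_5 = 2.7083, f(x_5) = 53.803244, coefficient = 2
x_6 = 3.0000, f(x_6) = 81.000000, coefficient = 1

I ≈ (0.291667/2) × 333.939206 = 48.699468
Exact value: 47.989648
Error: 0.709819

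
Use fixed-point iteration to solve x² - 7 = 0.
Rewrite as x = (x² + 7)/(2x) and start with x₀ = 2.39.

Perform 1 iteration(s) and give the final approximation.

Equation: x² - 7 = 0
Fixed-point form: x = (x² + 7)/(2x)
x₀ = 2.39

x_1 = g(2.390000) = 2.659435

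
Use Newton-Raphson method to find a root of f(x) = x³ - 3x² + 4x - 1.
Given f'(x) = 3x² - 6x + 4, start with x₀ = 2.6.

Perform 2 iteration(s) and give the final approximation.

f(x) = x³ - 3x² + 4x - 1
f'(x) = 3x² - 6x + 4
x₀ = 2.6

Newton-Raphson formula: x_{n+1} = x_n - f(x_n)/f'(x_n)

Iteration 1:
  f(2.600000) = 6.696000
  f'(2.600000) = 8.680000
  x_1 = 2.600000 - 6.696000/8.680000 = 1.828571
Iteration 2:
  f(1.828571) = 2.397411
  f'(1.828571) = 3.059592
  x_2 = 1.828571 - 2.397411/3.059592 = 1.044999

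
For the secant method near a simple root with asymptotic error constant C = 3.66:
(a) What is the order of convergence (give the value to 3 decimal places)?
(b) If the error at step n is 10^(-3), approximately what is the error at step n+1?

(a) Secant method has superlinear convergence with order φ = (1+√5)/2 ≈ 1.618.
    This means |e_{n+1}| ≈ C|e_n|^1.618.

(b) With |e_n| = 10^(-3) and C = 3.66:
    |e_{n+1}| ≈ 3.66 × (10^(-3))^1.618 = 3.66 × 10^(-4.85)

(a) ≈ 1.618 (golden ratio); (b) |e_{n+1}| ≈ 5.121e-05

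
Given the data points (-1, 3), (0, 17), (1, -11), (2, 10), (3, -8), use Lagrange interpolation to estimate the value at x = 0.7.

Lagrange interpolation formula:
P(x) = Σ yᵢ × Lᵢ(x)
where Lᵢ(x) = Π_{j≠i} (x - xⱼ)/(xᵢ - xⱼ)

L_0(0.7) = (0.7 - 0)/(-1 - 0) × (0.7 - 1)/(-1 - 1) × (0.7 - 2)/(-1 - 2) × (0.7 - 3)/(-1 - 3) = -0.026163
L_1(0.7) = (0.7 - (-1))/(0 - (-1)) × (0.7 - 1)/(0 - 1) × (0.7 - 2)/(0 - 2) × (0.7 - 3)/(0 - 3) = 0.254150
L_2(0.7) = (0.7 - (-1))/(1 - (-1)) × (0.7 - 0)/(1 - 0) × (0.7 - 2)/(1 - 2) × (0.7 - 3)/(1 - 3) = 0.889525
L_3(0.7) = (0.7 - (-1))/(2 - (-1)) × (0.7 - 0)/(2 - 0) × (0.7 - 1)/(2 - 1) × (0.7 - 3)/(2 - 3) = -0.136850
L_4(0.7) = (0.7 - (-1))/(3 - (-1)) × (0.7 - 0)/(3 - 0) × (0.7 - 1)/(3 - 1) × (0.7 - 2)/(3 - 2) = 0.019338

P(0.7) = 3×L_0(0.7) + 17×L_1(0.7) + (-11)×L_2(0.7) + 10×L_3(0.7) + (-8)×L_4(0.7)
P(0.7) = -7.065912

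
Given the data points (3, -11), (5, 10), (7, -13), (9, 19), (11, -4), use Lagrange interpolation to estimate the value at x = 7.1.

Lagrange interpolation formula:
P(x) = Σ yᵢ × Lᵢ(x)
where Lᵢ(x) = Π_{j≠i} (x - xⱼ)/(xᵢ - xⱼ)

L_0(7.1) = (7.1 - 5)/(3 - 5) × (7.1 - 7)/(3 - 7) × (7.1 - 9)/(3 - 9) × (7.1 - 11)/(3 - 11) = 0.004052
L_1(7.1) = (7.1 - 3)/(5 - 3) × (7.1 - 7)/(5 - 7) × (7.1 - 9)/(5 - 9) × (7.1 - 11)/(5 - 11) = -0.031647
L_2(7.1) = (7.1 - 3)/(7 - 3) × (7.1 - 5)/(7 - 5) × (7.1 - 9)/(7 - 9) × (7.1 - 11)/(7 - 11) = 0.996877
L_3(7.1) = (7.1 - 3)/(9 - 3) × (7.1 - 5)/(9 - 5) × (7.1 - 7)/(9 - 7) × (7.1 - 11)/(9 - 11) = 0.034978
L_4(7.1) = (7.1 - 3)/(11 - 3) × (7.1 - 5)/(11 - 5) × (7.1 - 7)/(11 - 7) × (7.1 - 9)/(11 - 9) = -0.004260

P(7.1) = (-11)×L_0(7.1) + 10×L_1(7.1) + (-13)×L_2(7.1) + 19×L_3(7.1) + (-4)×L_4(7.1)
P(7.1) = -12.638815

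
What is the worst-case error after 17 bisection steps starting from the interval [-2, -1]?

Bisection error bound: |error| ≤ (b-a)/2^n
|error| ≤ (-1 - (-2))/2^17 = 1/2^17
|error| ≤ 0.0000076294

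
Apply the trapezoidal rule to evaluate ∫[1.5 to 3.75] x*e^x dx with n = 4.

f(x) = x*e^x
a = 1.5, b = 3.75, n = 4
h = (b - a)/n = 0.562500

Trapezoidal rule: (h/2)[f(x₀) + 2f(x₁) + 2f(x₂) + ... + f(xₙ)]

x_0 = 1.5000, f(x_0) = 6.722534, coefficient = 1
x_1 = 2.0625, f(x_1) = 16.222819, coefficient = 2
x_2 = 2.6250, f(x_2) = 36.237007, coefficient = 2
x_3 = 3.1875, f(x_3) = 77.226056, coefficient = 2
x_4 = 3.7500, f(x_4) = 159.454058, coefficient = 1

I ≈ (0.562500/2) × 425.548355 = 119.685475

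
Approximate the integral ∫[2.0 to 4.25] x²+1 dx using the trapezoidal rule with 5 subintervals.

f(x) = x²+1
a = 2.0, b = 4.25, n = 5
h = (b - a)/n = 0.450000

Trapezoidal rule: (h/2)[f(x₀) + 2f(x₁) + 2f(x₂) + ... + f(xₙ)]

x_0 = 2.0000, f(x_0) = 5.000000, coefficient = 1
x_1 = 2.4500, f(x_1) = 7.002500, coefficient = 2
x_2 = 2.9000, f(x_2) = 9.410000, coefficient = 2
x_3 = 3.3500, f(x_3) = 12.222500, coefficient = 2
x_4 = 3.8000, f(x_4) = 15.440000, coefficient = 2
x_5 = 4.2500, f(x_5) = 19.062500, coefficient = 1

I ≈ (0.450000/2) × 112.212500 = 25.247813
Exact value: 25.171875
Error: 0.075938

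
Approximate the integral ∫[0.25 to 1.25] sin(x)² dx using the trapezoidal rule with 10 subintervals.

f(x) = sin(x)²
a = 0.25, b = 1.25, n = 10
h = (b - a)/n = 0.100000

Trapezoidal rule: (h/2)[f(x₀) + 2f(x₁) + 2f(x₂) + ... + f(xₙ)]

x_0 = 0.2500, f(x_0) = 0.061209, coefficient = 1
x_1 = 0.3500, f(x_1) = 0.117579, coefficient = 2
x_2 = 0.4500, f(x_2) = 0.189195, coefficient = 2
x_3 = 0.5500, f(x_3) = 0.273202, coefficient = 2
x_4 = 0.6500, f(x_4) = 0.366251, coefficient = 2
x_5 = 0.7500, f(x_5) = 0.464631, coefficient = 2
x_6 = 0.8500, f(x_6) = 0.564422, coefficient = 2
x_7 = 0.9500, f(x_7) = 0.661645, coefficient = 2
x_8 = 1.0500, f(x_8) = 0.752423, coefficient = 2
x_9 = 1.1500, f(x_9) = 0.833138, coefficient = 2
x_10 = 1.2500, f(x_10) = 0.900572, coefficient = 1

I ≈ (0.100000/2) × 9.406752 = 0.470338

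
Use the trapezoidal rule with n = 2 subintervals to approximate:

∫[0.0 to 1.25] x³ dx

f(x) = x³
a = 0.0, b = 1.25, n = 2
h = (b - a)/n = 0.625000

Trapezoidal rule: (h/2)[f(x₀) + 2f(x₁) + 2f(x₂) + ... + f(xₙ)]

x_0 = 0.0000, f(x_0) = 0.000000, coefficient = 1
x_1 = 0.6250, f(x_1) = 0.244141, coefficient = 2
x_2 = 1.2500, f(x_2) = 1.953125, coefficient = 1

I ≈ (0.625000/2) × 2.441406 = 0.762939
Exact value: 0.610352
Error: 0.152588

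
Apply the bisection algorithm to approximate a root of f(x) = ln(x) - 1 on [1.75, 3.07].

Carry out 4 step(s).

f(x) = ln(x) - 1
Initial interval: [1.75, 3.07]

Iteration 1:
  c_1 = (1.750000 + 3.070000)/2 = 2.410000
  f(c_1) = f(2.410000) = -0.120373
  f(a) × f(c) ≥ 0, new interval: [2.410000, 3.070000]
Iteration 2:
  c_2 = (2.410000 + 3.070000)/2 = 2.740000
  f(c_2) = f(2.740000) = 0.007958
  f(a) × f(c) < 0, new interval: [2.410000, 2.740000]
Iteration 3:
  c_3 = (2.410000 + 2.740000)/2 = 2.575000
  f(c_3) = f(2.575000) = -0.054150
  f(a) × f(c) ≥ 0, new interval: [2.575000, 2.740000]
Iteration 4:
  c_4 = (2.575000 + 2.740000)/2 = 2.657500
  f(c_4) = f(2.657500) = -0.022614
  f(a) × f(c) ≥ 0, new interval: [2.657500, 2.740000]

After 4 iteration(s), the approximation is c_4 = 2.657500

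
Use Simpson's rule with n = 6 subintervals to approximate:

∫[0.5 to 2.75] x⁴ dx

f(x) = x⁴
a = 0.5, b = 2.75, n = 6
h = (b - a)/n = 0.375000

Simpson's rule: (h/3)[f(x₀) + 4f(x₁) + 2f(x₂) + ... + f(xₙ)]

x_0 = 0.5000, f(x_0) = 0.062500, coefficient = 1
x_1 = 0.8750, f(x_1) = 0.586182, coefficient = 4
x_2 = 1.2500, f(x_2) = 2.441406, coefficient = 2
x_3 = 1.6250, f(x_3) = 6.972900, coefficient = 4
x_4 = 2.0000, f(x_4) = 16.000000, coefficient = 2
x_5 = 2.3750, f(x_5) = 31.816650, coefficient = 4
x_6 = 2.7500, f(x_6) = 57.191406, coefficient = 1

I ≈ (0.375000/3) × 251.639648 = 31.454956
Exact value: 31.449023
Error: 0.005933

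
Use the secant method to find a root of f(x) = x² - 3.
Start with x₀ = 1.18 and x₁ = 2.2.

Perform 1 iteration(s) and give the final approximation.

f(x) = x² - 3
x₀ = 1.18, x₁ = 2.2

Secant formula: x_{n+1} = x_n - f(x_n)(x_n - x_{n-1})/(f(x_n) - f(x_{n-1}))

Iteration 1:
  f(1.180000) = -1.607600
  f(2.200000) = 1.840000
  x_2 = 2.200000 - 1.840000×(2.200000 - 1.180000)/(1.840000 - (-1.607600))
       = 1.655621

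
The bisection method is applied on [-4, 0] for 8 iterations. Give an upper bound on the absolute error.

Bisection error bound: |error| ≤ (b-a)/2^n
|error| ≤ (0 - (-4))/2^8 = 4/2^8
|error| ≤ 0.0156250000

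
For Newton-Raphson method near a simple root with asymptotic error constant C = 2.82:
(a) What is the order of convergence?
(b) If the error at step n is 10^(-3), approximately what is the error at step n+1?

(a) Newton-Raphson has quadratic (order 2) convergence near simple roots.
    This means |e_{n+1}| ≈ C|e_n|².

(b) With |e_n| = 10^(-3) and C = 2.82:
    |e_{n+1}| ≈ 2.82 × (10^(-3))² = 2.82 × 10^(-6)

(a) 2 (quadratic); (b) |e_{n+1}| ≈ 2.820e-06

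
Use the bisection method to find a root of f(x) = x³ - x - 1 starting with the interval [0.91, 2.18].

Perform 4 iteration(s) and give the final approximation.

f(x) = x³ - x - 1
Initial interval: [0.91, 2.18]

Iteration 1:
  c_1 = (0.910000 + 2.180000)/2 = 1.545000
  f(c_1) = f(1.545000) = 1.142954
  f(a) × f(c) < 0, new interval: [0.910000, 1.545000]
Iteration 2:
  c_2 = (0.910000 + 1.545000)/2 = 1.227500
  f(c_2) = f(1.227500) = -0.377957
  f(a) × f(c) ≥ 0, new interval: [1.227500, 1.545000]
Iteration 3:
  c_3 = (1.227500 + 1.545000)/2 = 1.386250
  f(c_3) = f(1.386250) = 0.277691
  f(a) × f(c) < 0, new interval: [1.227500, 1.386250]
Iteration 4:
  c_4 = (1.227500 + 1.386250)/2 = 1.306875
  f(c_4) = f(1.306875) = -0.074834
  f(a) × f(c) ≥ 0, new interval: [1.306875, 1.386250]

After 4 iteration(s), the approximation is c_4 = 1.306875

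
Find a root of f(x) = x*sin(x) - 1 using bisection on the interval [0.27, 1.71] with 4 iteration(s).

f(x) = x*sin(x) - 1
Initial interval: [0.27, 1.71]

Iteration 1:
  c_1 = (0.270000 + 1.710000)/2 = 0.990000
  f(c_1) = f(0.990000) = -0.172334
  f(a) × f(c) ≥ 0, new interval: [0.990000, 1.710000]
Iteration 2:
  c_2 = (0.990000 + 1.710000)/2 = 1.350000
  f(c_2) = f(1.350000) = 0.317227
  f(a) × f(c) < 0, new interval: [0.990000, 1.350000]
Iteration 3:
  c_3 = (0.990000 + 1.350000)/2 = 1.170000
  f(c_3) = f(1.170000) = 0.077278
  f(a) × f(c) < 0, new interval: [0.990000, 1.170000]
Iteration 4:
  c_4 = (0.990000 + 1.170000)/2 = 1.080000
  f(c_4) = f(1.080000) = -0.047486
  f(a) × f(c) ≥ 0, new interval: [1.080000, 1.170000]

After 4 iteration(s), the approximation is c_4 = 1.080000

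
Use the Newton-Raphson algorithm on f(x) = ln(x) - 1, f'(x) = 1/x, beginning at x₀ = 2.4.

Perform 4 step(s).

f(x) = ln(x) - 1
f'(x) = 1/x
x₀ = 2.4

Newton-Raphson formula: x_{n+1} = x_n - f(x_n)/f'(x_n)

Iteration 1:
  f(2.400000) = -0.124531
  f'(2.400000) = 0.416667
  x_1 = 2.400000 - (-0.124531)/0.416667 = 2.698875
Iteration 2:
  f(2.698875) = -0.007165
  f'(2.698875) = 0.370525
  x_2 = 2.698875 - (-0.007165)/0.370525 = 2.718212
Iteration 3:
  f(2.718212) = -0.000026
  f'(2.718212) = 0.367889
  x_3 = 2.718212 - (-0.000026)/0.367889 = 2.718282
Iteration 4:
  f(2.718282) = 0.000000
  f'(2.718282) = 0.367879
  x_4 = 2.718282 - 0.000000/0.367879 = 2.718282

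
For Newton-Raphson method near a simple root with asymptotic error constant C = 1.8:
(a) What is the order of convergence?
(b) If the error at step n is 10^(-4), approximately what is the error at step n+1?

(a) Newton-Raphson has quadratic (order 2) convergence near simple roots.
    This means |e_{n+1}| ≈ C|e_n|².

(b) With |e_n| = 10^(-4) and C = 1.8:
    |e_{n+1}| ≈ 1.8 × (10^(-4))² = 1.8 × 10^(-8)

(a) 2 (quadratic); (b) |e_{n+1}| ≈ 1.800e-08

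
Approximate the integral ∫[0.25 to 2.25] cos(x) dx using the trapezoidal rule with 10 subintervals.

f(x) = cos(x)
a = 0.25, b = 2.25, n = 10
h = (b - a)/n = 0.200000

Trapezoidal rule: (h/2)[f(x₀) + 2f(x₁) + 2f(x₂) + ... + f(xₙ)]

x_0 = 0.2500, f(x_0) = 0.968912, coefficient = 1
x_1 = 0.4500, f(x_1) = 0.900447, coefficient = 2
x_2 = 0.6500, f(x_2) = 0.796084, coefficient = 2
x_3 = 0.8500, f(x_3) = 0.659983, coefficient = 2
x_4 = 1.0500, f(x_4) = 0.497571, coefficient = 2
x_5 = 1.2500, f(x_5) = 0.315322, coefficient = 2
x_6 = 1.4500, f(x_6) = 0.120503, coefficient = 2
x_7 = 1.6500, f(x_7) = -0.079121, coefficient = 2
x_8 = 1.8500, f(x_8) = -0.275590, coefficient = 2
x_9 = 2.0500, f(x_9) = -0.461073, coefficient = 2
x_10 = 2.2500, f(x_10) = -0.628174, coefficient = 1

I ≈ (0.200000/2) × 5.288992 = 0.528899
Exact value: 0.530669
Error: 0.001770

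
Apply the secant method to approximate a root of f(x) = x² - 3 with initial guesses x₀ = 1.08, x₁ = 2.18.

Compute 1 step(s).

f(x) = x² - 3
x₀ = 1.08, x₁ = 2.18

Secant formula: x_{n+1} = x_n - f(x_n)(x_n - x_{n-1})/(f(x_n) - f(x_{n-1}))

Iteration 1:
  f(1.080000) = -1.833600
  f(2.180000) = 1.752400
  x_2 = 2.180000 - 1.752400×(2.180000 - 1.080000)/(1.752400 - (-1.833600))
       = 1.642454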